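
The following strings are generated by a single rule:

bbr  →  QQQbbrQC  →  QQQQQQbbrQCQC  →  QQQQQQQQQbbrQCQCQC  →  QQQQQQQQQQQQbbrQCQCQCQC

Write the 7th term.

QQQQQQQQQQQQQQQQQQbbrQCQCQCQCQCQC

Each term wraps the previous one in QQQ on the left and QC on the right.
From QQQQQQQQQQQQbbrQCQCQCQC, 2 further steps: QQQQQQQQQQQQbbrQCQCQCQC → QQQQQQQQQQQQQQQbbrQCQCQCQCQC → (answer).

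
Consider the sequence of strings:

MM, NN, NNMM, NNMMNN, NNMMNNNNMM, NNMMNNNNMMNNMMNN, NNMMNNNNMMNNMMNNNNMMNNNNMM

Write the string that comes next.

NNMMNNNNMMNNMMNNNNMMNNNNMMNNMMNNNNMMNNMMNN

This is a Fibonacci-style word recurrence s(k) = s(k−1)·s(k−2): e.g. NN·MM = NNMM.
The next term joins NNMMNNNNMMNNMMNNNNMMNNNNMM and NNMMNNNNMMNNMMNN.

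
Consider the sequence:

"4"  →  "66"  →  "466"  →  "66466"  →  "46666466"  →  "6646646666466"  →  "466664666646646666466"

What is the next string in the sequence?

This is a Fibonacci-style word recurrence s(k) = s(k−2)·s(k−1): e.g. 4·66 = 466.
So term 8 is 6646646666466·466664666646646666466.

6646646666466466664666646646666466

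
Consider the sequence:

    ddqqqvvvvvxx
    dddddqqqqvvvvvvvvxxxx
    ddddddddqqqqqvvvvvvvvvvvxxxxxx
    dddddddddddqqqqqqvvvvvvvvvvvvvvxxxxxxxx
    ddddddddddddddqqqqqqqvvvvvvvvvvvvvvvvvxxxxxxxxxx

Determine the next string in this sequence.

The n-th term is 3n-1 d's then n+2 q's then 3n+2 v's then 2n x's (n = 1, 2, …).
Setting n = 6 gives 17, 8, 20, 12 characters in each block.

dddddddddddddddddqqqqqqqqvvvvvvvvvvvvvvvvvvvvxxxxxxxxxxxx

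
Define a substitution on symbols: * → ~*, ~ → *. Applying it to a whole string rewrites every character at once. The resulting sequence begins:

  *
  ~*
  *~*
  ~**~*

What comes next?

*~*~**~*

Apply φ to ~**~* symbol by symbol: ~→*, *→~*, *→~*, ~→*, *→~*; joined: * ~* ~* * ~*.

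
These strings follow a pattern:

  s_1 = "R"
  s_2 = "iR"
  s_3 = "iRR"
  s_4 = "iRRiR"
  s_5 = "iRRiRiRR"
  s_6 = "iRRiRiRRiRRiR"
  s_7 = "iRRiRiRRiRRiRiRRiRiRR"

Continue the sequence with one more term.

From term 3 onward, concatenate the last term with the second-to-last: iR·R = iRR, iRR·iR = iRRiR, …
Continuing: iRRiRiRRiRRiRiRRiRiRR · iRRiRiRRiRRiR gives term 8.

iRRiRiRRiRRiRiRRiRiRRiRRiRiRRiRRiR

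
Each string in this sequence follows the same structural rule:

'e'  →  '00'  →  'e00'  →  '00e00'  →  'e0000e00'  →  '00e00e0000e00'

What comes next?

e0000e0000e00e0000e00

Each term (from the third on) is the two preceding terms concatenated in order: term 3 = e·00 = e00.
So term 7 is e0000e00·00e00e0000e00.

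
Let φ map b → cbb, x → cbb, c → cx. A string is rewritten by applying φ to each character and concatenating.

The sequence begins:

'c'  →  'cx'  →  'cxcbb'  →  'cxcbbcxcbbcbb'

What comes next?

cxcbbcxcbbcbbcxcbbcxcbbcbbcxcbbcbb

Applying the rule to each of the 13 symbols of cxcbbcxcbbcbb gives the pieces cx cbb cx cbb cbb cx cbb cx cbb cbb cx cbb cbb, which concatenate to the answer.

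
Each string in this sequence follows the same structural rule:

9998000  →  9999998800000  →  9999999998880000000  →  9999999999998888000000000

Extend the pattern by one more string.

9999999999999998888800000000000

The n-th term is 3n 9's then n 8's then 2n+1 0's (n = 1, 2, …).
Setting n = 5 gives 15, 5, 11 characters in each block.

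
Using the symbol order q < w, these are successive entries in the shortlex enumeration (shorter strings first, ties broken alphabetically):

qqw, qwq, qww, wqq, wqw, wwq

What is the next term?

The successor of wwq increments the rightmost position that isn't already w and resets every position after it to q.

www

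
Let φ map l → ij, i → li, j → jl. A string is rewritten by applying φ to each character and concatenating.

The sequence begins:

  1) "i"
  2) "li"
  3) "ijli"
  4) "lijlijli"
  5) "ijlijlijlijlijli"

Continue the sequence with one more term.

Replace each of the 16 characters of ijlijlijlijlijli in place — li jl ij li jl ij li jl ij li jl ij li jl ij li — and concatenate.

lijlijlijlijlijlijlijlijlijlijli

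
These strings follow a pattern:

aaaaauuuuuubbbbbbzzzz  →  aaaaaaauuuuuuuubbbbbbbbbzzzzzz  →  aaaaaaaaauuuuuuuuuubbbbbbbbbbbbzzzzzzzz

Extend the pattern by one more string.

Reading off run lengths: a runs 5, 7, 9; u runs 6, 8, 10; b runs 6, 9, 12; z runs 4, 6, 8 — each is linear in n, where the shown terms are n = 2, 3, 4.
Setting n = 5 gives 11, 12, 15, 10 characters in each block.

aaaaaaaaaaauuuuuuuuuuuubbbbbbbbbbbbbbbzzzzzzzzzz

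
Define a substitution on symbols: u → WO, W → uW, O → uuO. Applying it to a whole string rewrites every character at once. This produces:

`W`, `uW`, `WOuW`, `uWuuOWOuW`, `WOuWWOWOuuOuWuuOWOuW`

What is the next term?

Replace each of the 20 characters of WOuWWOWOuuOuWuuOWOuW in place — uW uuO WO uW uW uuO uW uuO WO WO uuO WO uW WO WO uuO uW uuO WO uW — and concatenate.

uWuuOWOuWuWuuOuWuuOWOWOuuOWOuWWOWOuuOuWuuOWOuW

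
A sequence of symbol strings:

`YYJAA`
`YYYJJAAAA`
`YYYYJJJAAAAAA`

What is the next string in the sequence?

YYYYYJJJJAAAAAAAA

The n-th term is n+1 Y's then n J's then 2n A's (n = 1, 2, …).
Setting n = 4 gives 5, 4, 8 characters in each block.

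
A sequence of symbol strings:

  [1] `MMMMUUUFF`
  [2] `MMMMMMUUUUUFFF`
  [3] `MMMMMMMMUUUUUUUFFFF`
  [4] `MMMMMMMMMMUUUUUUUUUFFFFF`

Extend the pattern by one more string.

Term n consists of 2n M's, followed by 2n-1 U's, followed by n F's, where the shown terms are n = 2, 3, 4, 5.
For the next term, n = 6, so the run lengths are 12, 11, 6.

MMMMMMMMMMMMUUUUUUUUUUUFFFFFF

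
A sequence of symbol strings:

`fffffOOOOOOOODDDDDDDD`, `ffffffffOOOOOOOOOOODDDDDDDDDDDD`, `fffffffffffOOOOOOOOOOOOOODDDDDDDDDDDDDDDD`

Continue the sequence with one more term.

Term n consists of 3n-1 f's, followed by 3n+2 O's, followed by 4n D's, where the shown terms are n = 2, 3, 4.
For the next term, n = 5, so the run lengths are 14, 17, 20.

ffffffffffffffOOOOOOOOOOOOOOOOODDDDDDDDDDDDDDDDDDDD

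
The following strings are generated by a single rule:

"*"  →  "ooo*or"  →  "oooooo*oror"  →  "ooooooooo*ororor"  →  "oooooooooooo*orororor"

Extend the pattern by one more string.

Each term wraps the previous one in ooo on the left and or on the right.
One more step from oooooooooooo*orororor gives the answer.

ooooooooooooooo*ororororor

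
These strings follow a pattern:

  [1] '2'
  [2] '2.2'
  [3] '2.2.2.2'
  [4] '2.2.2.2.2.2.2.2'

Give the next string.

s(k+1) = s(k)·.·s(k) — each term doubles the last with '.' between the halves.
Doubling 2.2.2.2.2.2.2.2 with '.' between the halves:

2.2.2.2.2.2.2.2.2.2.2.2.2.2.2.2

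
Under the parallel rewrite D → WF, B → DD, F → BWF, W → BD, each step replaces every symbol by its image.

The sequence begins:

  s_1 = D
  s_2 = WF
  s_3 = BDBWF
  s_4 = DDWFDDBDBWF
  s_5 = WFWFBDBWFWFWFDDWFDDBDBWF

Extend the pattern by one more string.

Applying the rule to each of the 24 symbols of WFWFBDBWFWFWFDDWFDDBDBWF gives the pieces BD BWF BD BWF DD WF DD BD BWF BD BWF BD BWF WF WF BD BWF WF WF DD WF DD BD BWF, which concatenate to the answer.

BDBWFBDBWFDDWFDDBDBWFBDBWFBDBWFWFWFBDBWFWFWFDDWFDDBDBWF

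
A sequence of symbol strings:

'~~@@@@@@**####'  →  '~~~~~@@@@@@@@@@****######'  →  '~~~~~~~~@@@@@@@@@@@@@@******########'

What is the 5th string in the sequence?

Each string has the form ~^{3n-1} @^{4n+2} *^{2n} #^{2n+2} (n = 1, 2, …).
At n = 5 the blocks have lengths 14, 22, 10, 12.

~~~~~~~~~~~~~~@@@@@@@@@@@@@@@@@@@@@@**********############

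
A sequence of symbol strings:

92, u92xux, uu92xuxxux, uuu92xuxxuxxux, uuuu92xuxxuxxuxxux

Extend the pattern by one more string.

uuuuu92xuxxuxxuxxuxxux

s(k+1) = u·s(k)·xux, so each term gains u as a prefix and xux as a suffix.
So the next term is u·uuuu92xuxxuxxuxxux·xux.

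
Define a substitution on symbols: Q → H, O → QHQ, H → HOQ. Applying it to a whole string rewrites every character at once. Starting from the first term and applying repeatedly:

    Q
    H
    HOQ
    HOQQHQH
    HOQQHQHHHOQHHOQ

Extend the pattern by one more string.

Rewriting the 15 symbols of HOQQHQHHHOQHHOQ one by one yields HOQ QHQ H H HOQ H HOQ HOQ HOQ QHQ H HOQ HOQ QHQ H; concatenated:

HOQQHQHHHOQHHOQHOQHOQQHQHHOQHOQQHQH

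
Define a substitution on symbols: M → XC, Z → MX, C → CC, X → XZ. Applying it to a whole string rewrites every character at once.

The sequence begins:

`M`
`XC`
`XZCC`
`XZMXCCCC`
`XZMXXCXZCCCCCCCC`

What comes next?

XZMXXCXZXZCCXZMXCCCCCCCCCCCCCCCC

Applying the rule to each of the 16 symbols of XZMXXCXZCCCCCCCC gives the pieces XZ MX XC XZ XZ CC XZ MX CC CC CC CC CC CC CC CC, which concatenate to the answer.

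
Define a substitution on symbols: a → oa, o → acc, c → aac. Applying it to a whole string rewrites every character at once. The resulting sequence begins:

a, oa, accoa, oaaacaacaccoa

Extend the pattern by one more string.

accoaoaoaaacoaoaaacoaaacaacaccoa

Applying the rule to each of the 13 symbols of oaaacaacaccoa gives the pieces acc oa oa oa aac oa oa aac oa aac aac acc oa, which concatenate to the answer.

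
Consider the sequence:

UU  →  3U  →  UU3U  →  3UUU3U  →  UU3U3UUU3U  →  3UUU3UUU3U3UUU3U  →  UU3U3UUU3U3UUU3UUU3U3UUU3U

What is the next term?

3UUU3UUU3U3UUU3UUU3U3UUU3U3UUU3UUU3U3UUU3U

From term 3 onward, concatenate the second-to-last term with the last: UU·3U = UU3U, 3U·UU3U = 3UUU3U, …
The next term joins 3UUU3UUU3U3UUU3U and UU3U3UUU3U3UUU3UUU3U3UUU3U.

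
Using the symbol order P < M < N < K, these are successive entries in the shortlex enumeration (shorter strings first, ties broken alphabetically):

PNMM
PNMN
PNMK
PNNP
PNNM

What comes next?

Treat PNNM as a base-4 numeral over the given alphabet and add one, carrying through any trailing K's.

PNNN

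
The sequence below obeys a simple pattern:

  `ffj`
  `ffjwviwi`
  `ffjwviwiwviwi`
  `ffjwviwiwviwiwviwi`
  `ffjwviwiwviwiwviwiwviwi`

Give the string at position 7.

The strings grow by a fixed suffix wviwi each time.
From ffjwviwiwviwiwviwiwviwi, 2 further steps: ffjwviwiwviwiwviwiwviwi → ffjwviwiwviwiwviwiwviwiwviwi → (answer).

ffjwviwiwviwiwviwiwviwiwviwiwviwi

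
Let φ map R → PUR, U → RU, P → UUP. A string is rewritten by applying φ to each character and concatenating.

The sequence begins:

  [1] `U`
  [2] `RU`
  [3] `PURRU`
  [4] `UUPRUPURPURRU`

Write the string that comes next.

Rewriting the 13 symbols of UUPRUPURPURRU one by one yields RU RU UUP PUR RU UUP RU PUR UUP RU PUR PUR RU; concatenated:

RURUUUPPURRUUUPRUPURUUPRUPURPURRU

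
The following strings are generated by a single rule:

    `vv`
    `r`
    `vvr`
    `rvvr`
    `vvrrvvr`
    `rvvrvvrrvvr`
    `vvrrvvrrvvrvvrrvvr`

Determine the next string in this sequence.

Each term (from the third on) is the two preceding terms concatenated in order: term 3 = vv·r = vvr.
Continuing: rvvrvvrrvvr · vvrrvvrrvvrvvrrvvr gives term 8.

rvvrvvrrvvrvvrrvvrrvvrvvrrvvr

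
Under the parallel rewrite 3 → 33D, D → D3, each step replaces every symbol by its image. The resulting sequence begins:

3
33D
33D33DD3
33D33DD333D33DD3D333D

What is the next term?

φ(33D33DD333D33DD3D333D) expands symbol-by-symbol to 33D 33D D3 33D 33D D3 D3 33D 33D 33D D3 33D 33D D3 D3 33D D3 33D 33D 33D D3; joining the 21 pieces gives the next term.

33D33DD333D33DD3D333D33D33DD333D33DD3D333DD333D33D33DD3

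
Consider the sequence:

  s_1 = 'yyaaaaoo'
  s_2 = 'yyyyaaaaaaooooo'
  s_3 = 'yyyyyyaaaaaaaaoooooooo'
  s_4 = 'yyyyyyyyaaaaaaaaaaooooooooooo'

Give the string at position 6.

The n-th term is 2n y's then 2n+2 a's then 3n-1 o's (n = 1, 2, …).
Setting n = 6 gives 12, 14, 17 characters in each block.

yyyyyyyyyyyyaaaaaaaaaaaaaaooooooooooooooooo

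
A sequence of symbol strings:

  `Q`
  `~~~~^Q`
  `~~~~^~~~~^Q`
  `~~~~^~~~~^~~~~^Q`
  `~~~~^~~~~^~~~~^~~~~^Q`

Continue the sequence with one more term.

~~~~^~~~~^~~~~^~~~~^~~~~^Q

Each term is the previous one with ~~~~^ prepended.
So the next term is ~~~~^·~~~~^~~~~^~~~~^~~~~^Q.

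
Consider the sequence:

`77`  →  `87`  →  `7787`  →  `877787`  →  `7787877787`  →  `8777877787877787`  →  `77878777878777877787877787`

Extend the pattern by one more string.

877787778787778777878777878777877787877787

This is a Fibonacci-style word recurrence s(k) = s(k−2)·s(k−1): e.g. 77·87 = 7787.
So term 8 is 8777877787877787·77878777878777877787877787.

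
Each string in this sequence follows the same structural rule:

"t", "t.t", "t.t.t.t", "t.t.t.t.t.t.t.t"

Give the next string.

t.t.t.t.t.t.t.t.t.t.t.t.t.t.t.t

Every step duplicates the string with '.' between the halves.
So the next term is two copies of t.t.t.t.t.t.t.t with '.' between the halves.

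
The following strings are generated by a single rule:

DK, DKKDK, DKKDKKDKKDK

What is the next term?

DKKDKKDKKDKKDKKDKKDKKDK

Each string is two copies of the previous one joined by 'K'.
One more doubling of DKKDKKDKKDK gives the answer.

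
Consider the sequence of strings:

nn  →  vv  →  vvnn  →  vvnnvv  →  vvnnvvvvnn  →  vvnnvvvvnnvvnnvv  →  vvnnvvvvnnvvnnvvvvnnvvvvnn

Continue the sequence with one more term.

This is a Fibonacci-style word recurrence s(k) = s(k−1)·s(k−2): e.g. vv·nn = vvnn.
So term 8 is vvnnvvvvnnvvnnvvvvnnvvvvnn·vvnnvvvvnnvvnnvv.

vvnnvvvvnnvvnnvvvvnnvvvvnnvvnnvvvvnnvvnnvv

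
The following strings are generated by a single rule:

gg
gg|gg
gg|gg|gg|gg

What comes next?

s(k+1) = s(k)·|·s(k) — each term doubles the last with '|' between the halves.
Doubling gg|gg|gg|gg with '|' between the halves:

gg|gg|gg|gg|gg|gg|gg|gg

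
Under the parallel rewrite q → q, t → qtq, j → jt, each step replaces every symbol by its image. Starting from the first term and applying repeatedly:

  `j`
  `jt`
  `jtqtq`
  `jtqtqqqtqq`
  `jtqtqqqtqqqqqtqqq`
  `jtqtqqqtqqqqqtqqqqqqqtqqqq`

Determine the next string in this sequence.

Applying the rule to each of the 26 symbols of jtqtqqqtqqqqqtqqqqqqqtqqqq gives the pieces jt qtq q qtq q q q qtq q q q q q qtq q q q q q q q qtq q q q q, which concatenate to the answer.

jtqtqqqtqqqqqtqqqqqqqtqqqqqqqqqtqqqqq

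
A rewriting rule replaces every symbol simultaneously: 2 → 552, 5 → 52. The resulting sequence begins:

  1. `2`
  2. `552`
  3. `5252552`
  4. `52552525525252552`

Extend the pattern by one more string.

52552525255252552525255252552525525252552

Applying the rule to each of the 17 symbols of 52552525525252552 gives the pieces 52 552 52 52 552 52 552 52 52 552 52 552 52 552 52 52 552, which concatenate to the answer.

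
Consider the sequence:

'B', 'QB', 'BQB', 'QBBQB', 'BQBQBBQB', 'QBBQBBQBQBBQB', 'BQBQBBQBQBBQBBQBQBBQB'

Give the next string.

QBBQBBQBQBBQBBQBQBBQBQBBQBBQBQBBQB

This is a Fibonacci-style word recurrence s(k) = s(k−2)·s(k−1): e.g. B·QB = BQB.
So term 8 is QBBQBBQBQBBQB·BQBQBBQBQBBQBBQBQBBQB.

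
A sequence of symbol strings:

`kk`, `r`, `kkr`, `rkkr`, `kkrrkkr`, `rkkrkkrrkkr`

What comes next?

Each term (from the third on) is the two preceding terms concatenated in order: term 3 = kk·r = kkr.
So term 7 is kkrrkkr·rkkrkkrrkkr.

kkrrkkrrkkrkkrrkkr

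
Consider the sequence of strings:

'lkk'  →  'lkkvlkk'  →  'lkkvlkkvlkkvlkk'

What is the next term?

lkkvlkkvlkkvlkkvlkkvlkkvlkkvlkk

Every step duplicates the string with 'v' between the halves.
One more doubling of lkkvlkkvlkkvlkk gives the answer.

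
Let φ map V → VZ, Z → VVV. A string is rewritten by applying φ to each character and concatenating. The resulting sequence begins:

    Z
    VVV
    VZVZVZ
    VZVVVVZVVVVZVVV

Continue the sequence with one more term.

φ(VZVVVVZVVVVZVVV) expands symbol-by-symbol to VZ VVV VZ VZ VZ VZ VVV VZ VZ VZ VZ VVV VZ VZ VZ; joining the 15 pieces gives the next term.

VZVVVVZVZVZVZVVVVZVZVZVZVVVVZVZVZ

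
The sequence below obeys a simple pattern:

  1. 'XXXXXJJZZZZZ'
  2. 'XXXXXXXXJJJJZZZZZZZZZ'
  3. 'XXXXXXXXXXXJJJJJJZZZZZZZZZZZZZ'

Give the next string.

Term n consists of 3n+2 X's, followed by 2n J's, followed by 4n+1 Z's (n = 1, 2, …).
For the next term, n = 4, so the run lengths are 14, 8, 17.

XXXXXXXXXXXXXXJJJJJJJJZZZZZZZZZZZZZZZZZ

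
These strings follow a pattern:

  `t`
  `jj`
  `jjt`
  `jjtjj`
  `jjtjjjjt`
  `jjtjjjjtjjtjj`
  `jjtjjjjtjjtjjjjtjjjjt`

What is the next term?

From term 3 onward, concatenate the last term with the second-to-last: jj·t = jjt, jjt·jj = jjtjj, …
Continuing: jjtjjjjtjjtjjjjtjjjjt · jjtjjjjtjjtjj gives term 8.

jjtjjjjtjjtjjjjtjjjjtjjtjjjjtjjtjj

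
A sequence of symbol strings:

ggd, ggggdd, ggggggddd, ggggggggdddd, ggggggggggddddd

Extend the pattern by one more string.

ggggggggggggdddddd

Term n consists of 2n g's, followed by n d's (n = 1, 2, …).
For the next term, n = 6, so the run lengths are 12, 6.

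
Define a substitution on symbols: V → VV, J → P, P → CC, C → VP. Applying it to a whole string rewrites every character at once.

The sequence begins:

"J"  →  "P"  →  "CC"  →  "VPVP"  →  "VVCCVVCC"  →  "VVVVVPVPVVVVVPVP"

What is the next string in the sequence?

VVVVVVVVVVCCVVCCVVVVVVVVVVCCVVCC

Applying the rule to each of the 16 symbols of VVVVVPVPVVVVVPVP gives the pieces VV VV VV VV VV CC VV CC VV VV VV VV VV CC VV CC, which concatenate to the answer.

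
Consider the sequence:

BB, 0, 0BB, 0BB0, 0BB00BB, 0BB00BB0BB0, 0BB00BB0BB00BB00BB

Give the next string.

Each term (from the third on) is the previous term followed by the one before it: term 3 = 0·BB = 0BB.
The next term joins 0BB00BB0BB00BB00BB and 0BB00BB0BB0.

0BB00BB0BB00BB00BB0BB00BB0BB0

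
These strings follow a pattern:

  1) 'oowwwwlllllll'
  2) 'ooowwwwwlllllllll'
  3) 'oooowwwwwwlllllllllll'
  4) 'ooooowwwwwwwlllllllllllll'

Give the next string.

The n-th term is n-1 o's then n+1 w's then 2n+1 l's, where the shown terms are n = 3, 4, 5, 6.
For the next term, n = 7, so the run lengths are 6, 8, 15.

oooooowwwwwwwwlllllllllllllll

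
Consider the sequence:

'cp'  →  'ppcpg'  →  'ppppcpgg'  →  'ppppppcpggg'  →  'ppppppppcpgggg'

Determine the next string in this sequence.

Each term wraps the previous one in pp on the left and g on the right.
Applying this once more to ppppppppcpgggg:

ppppppppppcpggggg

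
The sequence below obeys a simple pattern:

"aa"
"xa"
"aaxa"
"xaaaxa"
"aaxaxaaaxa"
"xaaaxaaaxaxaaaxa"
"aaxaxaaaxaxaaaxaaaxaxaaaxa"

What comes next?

xaaaxaaaxaxaaaxaaaxaxaaaxaxaaaxaaaxaxaaaxa

From term 3 onward, concatenate the second-to-last term with the last: aa·xa = aaxa, xa·aaxa = xaaaxa, …
So term 8 is xaaaxaaaxaxaaaxa·aaxaxaaaxaxaaaxaaaxaxaaaxa.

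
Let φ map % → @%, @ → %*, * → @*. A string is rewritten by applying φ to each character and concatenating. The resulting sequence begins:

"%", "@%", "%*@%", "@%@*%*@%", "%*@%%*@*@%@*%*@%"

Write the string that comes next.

@%@*%*@%@%@*%*@*%*@%%*@*@%@*%*@%

Replace each of the 16 characters of %*@%%*@*@%@*%*@% in place — @% @* %* @% @% @* %* @* %* @% %* @* @% @* %* @% — and concatenate.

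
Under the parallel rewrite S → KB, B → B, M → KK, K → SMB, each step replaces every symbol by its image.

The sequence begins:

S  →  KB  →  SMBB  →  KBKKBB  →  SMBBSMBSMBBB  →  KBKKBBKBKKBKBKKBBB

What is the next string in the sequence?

Replace each of the 18 characters of KBKKBBKBKKBKBKKBBB in place — SMB B SMB SMB B B SMB B SMB SMB B SMB B SMB SMB B B B — and concatenate.

SMBBSMBSMBBBSMBBSMBSMBBSMBBSMBSMBBBB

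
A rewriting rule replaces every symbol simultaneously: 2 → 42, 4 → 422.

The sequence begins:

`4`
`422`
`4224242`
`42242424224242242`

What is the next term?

Applying the rule to each of the 17 symbols of 42242424224242242 gives the pieces 422 42 42 422 42 422 42 422 42 42 422 42 422 42 42 422 42, which concatenate to the answer.

42242424224242242422424242242422424242242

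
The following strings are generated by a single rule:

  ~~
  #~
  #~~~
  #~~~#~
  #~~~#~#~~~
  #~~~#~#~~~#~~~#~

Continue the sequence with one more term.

From term 3 onward, concatenate the last term with the second-to-last: #~·~~ = #~~~, #~~~·#~ = #~~~#~, …
So term 7 is #~~~#~#~~~#~~~#~·#~~~#~#~~~.

#~~~#~#~~~#~~~#~#~~~#~#~~~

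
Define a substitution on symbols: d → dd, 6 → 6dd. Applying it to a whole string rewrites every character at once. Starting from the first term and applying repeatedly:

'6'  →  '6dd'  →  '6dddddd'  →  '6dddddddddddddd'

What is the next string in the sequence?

Replace each of the 15 characters of 6dddddddddddddd in place — 6dd dd dd dd dd dd dd dd dd dd dd dd dd dd dd — and concatenate.

6dddddddddddddddddddddddddddddd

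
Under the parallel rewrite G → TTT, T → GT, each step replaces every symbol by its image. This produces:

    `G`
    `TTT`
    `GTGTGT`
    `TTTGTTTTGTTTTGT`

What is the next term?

Applying the rule to each of the 15 symbols of TTTGTTTTGTTTTGT gives the pieces GT GT GT TTT GT GT GT GT TTT GT GT GT GT TTT GT, which concatenate to the answer.

GTGTGTTTTGTGTGTGTTTTGTGTGTGTTTTGT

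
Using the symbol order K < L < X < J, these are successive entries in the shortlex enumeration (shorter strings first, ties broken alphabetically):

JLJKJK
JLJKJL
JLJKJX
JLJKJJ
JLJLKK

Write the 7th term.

JLJLKX

Stepping forward 2 times from JLJLKK: JLJLKK → JLJLKL, then the target.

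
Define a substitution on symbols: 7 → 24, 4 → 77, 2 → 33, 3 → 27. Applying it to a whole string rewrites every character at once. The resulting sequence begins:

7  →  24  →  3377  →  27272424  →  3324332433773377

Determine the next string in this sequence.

Rewriting the 16 symbols of 3324332433773377 one by one yields 27 27 33 77 27 27 33 77 27 27 24 24 27 27 24 24; concatenated:

27273377272733772727242427272424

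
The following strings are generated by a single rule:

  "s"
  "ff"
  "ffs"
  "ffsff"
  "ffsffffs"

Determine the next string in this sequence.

ffsffffsffsff

From term 3 onward, concatenate the last term with the second-to-last: ff·s = ffs, ffs·ff = ffsff, …
So term 6 is ffsffffs·ffsff.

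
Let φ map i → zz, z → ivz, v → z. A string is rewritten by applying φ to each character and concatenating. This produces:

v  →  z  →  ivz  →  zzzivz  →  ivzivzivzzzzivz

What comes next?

zzzivzzzzivzzzzivzivzivzivzzzzivz

Replace each of the 15 characters of ivzivzivzzzzivz in place — zz z ivz zz z ivz zz z ivz ivz ivz ivz zz z ivz — and concatenate.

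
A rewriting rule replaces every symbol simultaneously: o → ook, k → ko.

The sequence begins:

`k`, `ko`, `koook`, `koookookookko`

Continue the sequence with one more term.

Applying the rule to each of the 13 symbols of koookookookko gives the pieces ko ook ook ook ko ook ook ko ook ook ko ko ook, which concatenate to the answer.

koookookookkoookookkoookookkokoook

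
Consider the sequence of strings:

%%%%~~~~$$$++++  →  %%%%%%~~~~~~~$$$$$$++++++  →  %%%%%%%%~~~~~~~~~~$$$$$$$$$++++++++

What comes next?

%%%%%%%%%%~~~~~~~~~~~~~$$$$$$$$$$$$++++++++++

Each string has the form %^{2n+2} ~^{3n+1} $^{3n} +^{2n+2} (n = 1, 2, …).
For the next term, n = 4, so the run lengths are 10, 13, 12, 10.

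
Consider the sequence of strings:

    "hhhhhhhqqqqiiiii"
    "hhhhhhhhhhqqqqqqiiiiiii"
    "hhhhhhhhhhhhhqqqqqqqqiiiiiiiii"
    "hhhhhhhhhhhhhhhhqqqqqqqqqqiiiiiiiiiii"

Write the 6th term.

hhhhhhhhhhhhhhhhhhhhhhqqqqqqqqqqqqqqiiiiiiiiiiiiiii

The n-th term is 3n-2 h's then 2n-2 q's then 2n-1 i's, where the shown terms are n = 3, 4, 5, 6.
For term 6, n = 8, so the run lengths are 22, 14, 15.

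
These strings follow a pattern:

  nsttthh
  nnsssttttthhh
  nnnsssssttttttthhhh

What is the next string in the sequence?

Term n consists of n n's, followed by 2n-1 s's, followed by 2n+1 t's, followed by n+1 h's (n = 1, 2, …).
At n = 4 the blocks have lengths 4, 7, 9, 5.

nnnnsssssssttttttttthhhhh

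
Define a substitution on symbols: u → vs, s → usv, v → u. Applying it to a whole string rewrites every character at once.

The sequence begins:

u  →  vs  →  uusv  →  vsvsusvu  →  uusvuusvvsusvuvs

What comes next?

Rewriting the 16 symbols of uusvuusvvsusvuvs one by one yields vs vs usv u vs vs usv u u usv vs usv u vs u usv; concatenated:

vsvsusvuvsvsusvuuusvvsusvuvsuusv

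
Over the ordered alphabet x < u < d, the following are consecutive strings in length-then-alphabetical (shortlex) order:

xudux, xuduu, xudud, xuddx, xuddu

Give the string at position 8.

Continuing the enumeration 3 steps past xuddu: xuddu → xuddd → xdxxx → (answer).

xdxxu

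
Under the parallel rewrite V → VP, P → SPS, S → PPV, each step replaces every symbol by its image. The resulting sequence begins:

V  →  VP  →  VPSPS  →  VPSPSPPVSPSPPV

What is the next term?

Replace each of the 14 characters of VPSPSPPVSPSPPV in place — VP SPS PPV SPS PPV SPS SPS VP PPV SPS PPV SPS SPS VP — and concatenate.

VPSPSPPVSPSPPVSPSSPSVPPPVSPSPPVSPSSPSVP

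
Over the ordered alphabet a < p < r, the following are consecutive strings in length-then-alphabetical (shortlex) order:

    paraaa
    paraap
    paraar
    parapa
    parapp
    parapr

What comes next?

parara

Find the rightmost character of parapr below r, bump it to the next letter, and reset everything to its right to a.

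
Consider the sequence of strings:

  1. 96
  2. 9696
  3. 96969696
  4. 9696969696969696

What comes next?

Each string is two copies of the previous one concatenated.
So the next term is two copies of 9696969696969696.

96969696969696969696969696969696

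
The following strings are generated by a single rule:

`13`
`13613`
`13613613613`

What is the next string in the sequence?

13613613613613613613613

Every step duplicates the string with '6' between the halves.
So the next term is two copies of 13613613613 with '6' between the halves.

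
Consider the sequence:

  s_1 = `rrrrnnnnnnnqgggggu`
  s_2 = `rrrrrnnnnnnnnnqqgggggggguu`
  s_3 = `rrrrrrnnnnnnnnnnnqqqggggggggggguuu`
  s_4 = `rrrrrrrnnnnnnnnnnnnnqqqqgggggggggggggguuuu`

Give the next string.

Term n consists of n+2 r's, followed by 2n+3 n's, followed by n-1 q's, followed by 3n-1 g's, followed by n-1 u's, where the shown terms are n = 2, 3, 4, 5.
At n = 6 the blocks have lengths 8, 15, 5, 17, 5.

rrrrrrrrnnnnnnnnnnnnnnnqqqqqggggggggggggggggguuuuu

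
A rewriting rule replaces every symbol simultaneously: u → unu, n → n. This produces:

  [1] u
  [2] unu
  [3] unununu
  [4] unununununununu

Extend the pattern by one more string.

Replace each of the 15 characters of unununununununu in place — unu n unu n unu n unu n unu n unu n unu n unu — and concatenate.

unununununununununununununununu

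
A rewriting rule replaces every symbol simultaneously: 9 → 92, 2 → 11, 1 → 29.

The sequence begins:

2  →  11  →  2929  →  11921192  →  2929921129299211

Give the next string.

Replace each of the 16 characters of 2929921129299211 in place — 11 92 11 92 92 11 29 29 11 92 11 92 92 11 29 29 — and concatenate.

11921192921129291192119292112929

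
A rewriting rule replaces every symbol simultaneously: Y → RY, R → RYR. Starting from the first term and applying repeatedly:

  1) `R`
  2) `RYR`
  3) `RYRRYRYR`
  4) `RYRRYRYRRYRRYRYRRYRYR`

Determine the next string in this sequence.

Rewriting the 21 symbols of RYRRYRYRRYRRYRYRRYRYR one by one yields RYR RY RYR RYR RY RYR RY RYR RYR RY RYR RYR RY RYR RY RYR RYR RY RYR RY RYR; concatenated:

RYRRYRYRRYRRYRYRRYRYRRYRRYRYRRYRRYRYRRYRYRRYRRYRYRRYRYR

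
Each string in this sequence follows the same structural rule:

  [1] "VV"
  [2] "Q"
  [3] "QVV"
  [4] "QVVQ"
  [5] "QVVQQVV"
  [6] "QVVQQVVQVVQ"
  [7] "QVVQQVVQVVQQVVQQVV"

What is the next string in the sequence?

Each term (from the third on) is the previous term followed by the one before it: term 3 = Q·VV = QVV.
Continuing: QVVQQVVQVVQQVVQQVV · QVVQQVVQVVQ gives term 8.

QVVQQVVQVVQQVVQQVVQVVQQVVQVVQ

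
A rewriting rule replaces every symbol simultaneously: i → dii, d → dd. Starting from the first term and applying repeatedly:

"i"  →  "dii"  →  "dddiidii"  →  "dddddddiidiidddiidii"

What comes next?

dddddddddddddddiidiidddiidiidddddddiidiidddiidii

φ(dddddddiidiidddiidii) expands symbol-by-symbol to dd dd dd dd dd dd dd dii dii dd dii dii dd dd dd dii dii dd dii dii; joining the 20 pieces gives the next term.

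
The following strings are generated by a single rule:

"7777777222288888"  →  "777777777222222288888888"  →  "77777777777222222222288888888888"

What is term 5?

777777777777777222222222222222288888888888888888

The n-th term is 2n+3 7's then 3n-2 2's then 3n-1 8's, where the shown terms are n = 2, 3, 4.
Setting n = 6 gives 15, 16, 17 characters in each block.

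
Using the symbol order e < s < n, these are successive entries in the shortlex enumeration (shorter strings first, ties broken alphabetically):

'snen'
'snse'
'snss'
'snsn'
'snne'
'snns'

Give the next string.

The successor of snns increments the rightmost position that isn't already n and resets every position after it to e.

snnn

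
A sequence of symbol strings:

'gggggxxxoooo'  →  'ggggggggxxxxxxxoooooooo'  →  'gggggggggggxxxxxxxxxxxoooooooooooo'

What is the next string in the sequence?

Term n consists of 3n+2 g's, followed by 4n-1 x's, followed by 4n o's (n = 1, 2, …).
For the next term, n = 4, so the run lengths are 14, 15, 16.

ggggggggggggggxxxxxxxxxxxxxxxoooooooooooooooo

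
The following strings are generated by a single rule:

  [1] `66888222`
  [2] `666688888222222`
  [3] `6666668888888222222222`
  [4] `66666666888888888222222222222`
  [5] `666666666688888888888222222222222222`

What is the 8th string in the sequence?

Term n consists of 2n 6's, followed by 2n+1 8's, followed by 3n 2's (n = 1, 2, …).
For term 8, n = 8, so the run lengths are 16, 17, 24.

666666666666666688888888888888888222222222222222222222222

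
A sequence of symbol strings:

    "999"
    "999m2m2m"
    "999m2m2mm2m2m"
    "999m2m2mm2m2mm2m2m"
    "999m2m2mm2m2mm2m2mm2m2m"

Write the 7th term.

999m2m2mm2m2mm2m2mm2m2mm2m2mm2m2m

Each term is the previous one with m2m2m appended.
From 999m2m2mm2m2mm2m2mm2m2m, 2 further steps: 999m2m2mm2m2mm2m2mm2m2m → 999m2m2mm2m2mm2m2mm2m2mm2m2m → (answer).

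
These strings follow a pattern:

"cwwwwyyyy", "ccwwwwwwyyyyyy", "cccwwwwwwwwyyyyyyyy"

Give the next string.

Each string has the form c^{n-1} w^{2n} y^{2n}, where the shown terms are n = 2, 3, 4.
At n = 5 the blocks have lengths 4, 10, 10.

ccccwwwwwwwwwwyyyyyyyyyy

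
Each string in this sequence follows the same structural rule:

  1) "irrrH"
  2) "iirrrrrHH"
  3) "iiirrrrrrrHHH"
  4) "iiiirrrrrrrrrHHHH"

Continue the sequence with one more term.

The n-th term is n i's then 2n+1 r's then n H's (n = 1, 2, …).
For the next term, n = 5, so the run lengths are 5, 11, 5.

iiiiirrrrrrrrrrrHHHHH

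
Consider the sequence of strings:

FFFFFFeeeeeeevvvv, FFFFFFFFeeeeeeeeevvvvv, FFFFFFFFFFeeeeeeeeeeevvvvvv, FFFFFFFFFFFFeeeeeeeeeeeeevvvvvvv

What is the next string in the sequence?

FFFFFFFFFFFFFFeeeeeeeeeeeeeeevvvvvvvv

Term n consists of 2n F's, followed by 2n+1 e's, followed by n+1 v's, where the shown terms are n = 3, 4, 5, 6.
Setting n = 7 gives 14, 15, 8 characters in each block.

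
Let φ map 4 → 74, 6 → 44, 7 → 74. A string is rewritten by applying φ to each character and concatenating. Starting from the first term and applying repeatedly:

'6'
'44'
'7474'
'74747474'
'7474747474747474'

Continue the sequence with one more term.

φ(7474747474747474) expands symbol-by-symbol to 74 74 74 74 74 74 74 74 74 74 74 74 74 74 74 74; joining the 16 pieces gives the next term.

74747474747474747474747474747474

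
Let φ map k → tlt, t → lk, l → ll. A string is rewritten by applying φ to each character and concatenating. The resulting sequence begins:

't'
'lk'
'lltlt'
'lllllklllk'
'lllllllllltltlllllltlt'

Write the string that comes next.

Rewriting the 22 symbols of lllllllllltltlllllltlt one by one yields ll ll ll ll ll ll ll ll ll ll lk ll lk ll ll ll ll ll ll lk ll lk; concatenated:

lllllllllllllllllllllklllklllllllllllllklllk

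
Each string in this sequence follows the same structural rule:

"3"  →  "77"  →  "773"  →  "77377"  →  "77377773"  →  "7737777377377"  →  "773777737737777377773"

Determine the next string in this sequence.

From term 3 onward, concatenate the last term with the second-to-last: 77·3 = 773, 773·77 = 77377, …
So term 8 is 773777737737777377773·7737777377377.

7737777377377773777737737777377377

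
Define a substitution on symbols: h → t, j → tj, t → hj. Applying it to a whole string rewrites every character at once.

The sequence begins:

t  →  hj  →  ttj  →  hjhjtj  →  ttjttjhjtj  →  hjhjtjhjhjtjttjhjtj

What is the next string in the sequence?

ttjttjhjtjttjttjhjtjhjhjtjttjhjtj

Replace each of the 19 characters of hjhjtjhjhjtjttjhjtj in place — t tj t tj hj tj t tj t tj hj tj hj hj tj t tj hj tj — and concatenate.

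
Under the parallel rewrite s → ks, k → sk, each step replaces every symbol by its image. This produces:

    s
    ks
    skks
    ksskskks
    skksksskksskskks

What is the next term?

φ(skksksskksskskks) expands symbol-by-symbol to ks sk sk ks sk ks ks sk sk ks ks sk ks sk sk ks; joining the 16 pieces gives the next term.

ksskskksskksksskskksksskksskskks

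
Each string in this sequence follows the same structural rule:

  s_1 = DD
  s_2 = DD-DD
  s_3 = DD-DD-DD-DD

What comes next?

DD-DD-DD-DD-DD-DD-DD-DD

s(k+1) = s(k)·-·s(k) — each term doubles the last with '-' between the halves.
So the next term is two copies of DD-DD-DD-DD with '-' between the halves.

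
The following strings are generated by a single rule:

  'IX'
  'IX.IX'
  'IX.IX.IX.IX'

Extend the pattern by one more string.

IX.IX.IX.IX.IX.IX.IX.IX

s(k+1) = s(k)·.·s(k) — each term doubles the last with '.' between the halves.
One more doubling of IX.IX.IX.IX gives the answer.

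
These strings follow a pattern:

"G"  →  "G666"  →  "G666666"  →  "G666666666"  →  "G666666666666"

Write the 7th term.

Each term is the previous one with 666 appended.
From G666666666666, 2 further steps: G666666666666 → G666666666666666 → (answer).

G666666666666666666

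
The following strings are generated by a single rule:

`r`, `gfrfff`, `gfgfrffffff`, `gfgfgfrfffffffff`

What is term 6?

gfgfgfgfgfrfffffffffffffff

s(k+1) = gf·s(k)·fff, so each term gains gf as a prefix and fff as a suffix.
From gfgfgfrfffffffff, 2 further steps: gfgfgfrfffffffff → gfgfgfgfrffffffffffff → (answer).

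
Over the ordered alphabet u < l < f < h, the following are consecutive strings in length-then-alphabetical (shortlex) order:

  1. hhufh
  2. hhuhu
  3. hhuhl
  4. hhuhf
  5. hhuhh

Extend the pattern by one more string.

Treat hhuhh as a base-4 numeral over the given alphabet and add one, carrying through any trailing h's.

hhluu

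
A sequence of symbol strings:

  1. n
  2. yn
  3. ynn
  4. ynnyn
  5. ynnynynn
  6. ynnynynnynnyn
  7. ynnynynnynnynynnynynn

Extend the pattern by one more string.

ynnynynnynnynynnynynnynnynynnynnyn

Each term (from the third on) is the previous term followed by the one before it: term 3 = yn·n = ynn.
Continuing: ynnynynnynnynynnynynn · ynnynynnynnyn gives term 8.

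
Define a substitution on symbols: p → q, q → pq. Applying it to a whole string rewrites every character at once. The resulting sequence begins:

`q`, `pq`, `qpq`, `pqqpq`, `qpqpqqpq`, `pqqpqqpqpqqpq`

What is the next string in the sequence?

qpqpqqpqpqqpqqpqpqqpq

Replace each of the 13 characters of pqqpqqpqpqqpq in place — q pq pq q pq pq q pq q pq pq q pq — and concatenate.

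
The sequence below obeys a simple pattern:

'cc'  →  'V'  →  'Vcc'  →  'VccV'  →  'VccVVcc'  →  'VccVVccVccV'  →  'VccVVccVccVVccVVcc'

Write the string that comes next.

This is a Fibonacci-style word recurrence s(k) = s(k−1)·s(k−2): e.g. V·cc = Vcc.
So term 8 is VccVVccVccVVccVVcc·VccVVccVccV.

VccVVccVccVVccVVccVccVVccVccV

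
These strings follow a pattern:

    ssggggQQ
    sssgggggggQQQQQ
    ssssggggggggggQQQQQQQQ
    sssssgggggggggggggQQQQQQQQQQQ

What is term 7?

Each string has the form s^{n+1} g^{3n+1} Q^{3n-1} (n = 1, 2, …).
At n = 7 the blocks have lengths 8, 22, 20.

ssssssssggggggggggggggggggggggQQQQQQQQQQQQQQQQQQQQ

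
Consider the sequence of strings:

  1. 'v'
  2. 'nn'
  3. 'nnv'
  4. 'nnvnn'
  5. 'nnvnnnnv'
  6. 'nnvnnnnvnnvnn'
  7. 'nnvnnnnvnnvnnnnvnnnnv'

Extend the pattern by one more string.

From term 3 onward, concatenate the last term with the second-to-last: nn·v = nnv, nnv·nn = nnvnn, …
Continuing: nnvnnnnvnnvnnnnvnnnnv · nnvnnnnvnnvnn gives term 8.

nnvnnnnvnnvnnnnvnnnnvnnvnnnnvnnvnn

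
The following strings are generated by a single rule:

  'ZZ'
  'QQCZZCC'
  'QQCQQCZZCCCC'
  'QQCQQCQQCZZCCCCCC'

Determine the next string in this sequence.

s(k+1) = QQC·s(k)·CC, so each term gains QQC as a prefix and CC as a suffix.
One more step from QQCQQCQQCZZCCCCCC gives the answer.

QQCQQCQQCQQCZZCCCCCCCC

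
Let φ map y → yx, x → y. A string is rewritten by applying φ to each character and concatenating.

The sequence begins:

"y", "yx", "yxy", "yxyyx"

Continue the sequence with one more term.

Rewriting each symbol of yxyyx: y→yx, x→y, y→yx, y→yx, x→y, which concatenates to yx y yx yx y.

yxyyxyxy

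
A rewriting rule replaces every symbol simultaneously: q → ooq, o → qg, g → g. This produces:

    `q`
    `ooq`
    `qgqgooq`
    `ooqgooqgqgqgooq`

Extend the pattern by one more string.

qgqgooqgqgqgooqgooqgooqgqgqgooq

Applying the rule to each of the 15 symbols of ooqgooqgqgqgooq gives the pieces qg qg ooq g qg qg ooq g ooq g ooq g qg qg ooq, which concatenate to the answer.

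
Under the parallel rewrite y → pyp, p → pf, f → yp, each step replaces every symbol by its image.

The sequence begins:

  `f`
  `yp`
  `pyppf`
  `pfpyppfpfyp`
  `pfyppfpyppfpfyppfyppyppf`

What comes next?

Applying the rule to each of the 24 symbols of pfyppfpyppfpfyppfyppyppf gives the pieces pf yp pyp pf pf yp pf pyp pf pf yp pf yp pyp pf pf yp pyp pf pf pyp pf pf yp, which concatenate to the answer.

pfyppyppfpfyppfpyppfpfyppfyppyppfpfyppyppfpfpyppfpfyp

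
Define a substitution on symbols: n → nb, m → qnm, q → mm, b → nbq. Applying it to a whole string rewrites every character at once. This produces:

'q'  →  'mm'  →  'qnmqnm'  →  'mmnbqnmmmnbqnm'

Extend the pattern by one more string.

Applying the rule to each of the 14 symbols of mmnbqnmmmnbqnm gives the pieces qnm qnm nb nbq mm nb qnm qnm qnm nb nbq mm nb qnm, which concatenate to the answer.

qnmqnmnbnbqmmnbqnmqnmqnmnbnbqmmnbqnm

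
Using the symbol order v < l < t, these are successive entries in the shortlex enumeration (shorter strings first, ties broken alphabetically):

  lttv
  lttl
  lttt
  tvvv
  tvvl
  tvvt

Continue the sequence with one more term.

Treat tvvt as a base-3 numeral over the given alphabet and add one, carrying through any trailing t's.

tvlv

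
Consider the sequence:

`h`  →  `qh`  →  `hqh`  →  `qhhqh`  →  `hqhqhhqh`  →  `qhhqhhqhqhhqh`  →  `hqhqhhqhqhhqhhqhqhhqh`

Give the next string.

qhhqhhqhqhhqhhqhqhhqhqhhqhhqhqhhqh

From term 3 onward, concatenate the second-to-last term with the last: h·qh = hqh, qh·hqh = qhhqh, …
Continuing: qhhqhhqhqhhqh · hqhqhhqhqhhqhhqhqhhqh gives term 8.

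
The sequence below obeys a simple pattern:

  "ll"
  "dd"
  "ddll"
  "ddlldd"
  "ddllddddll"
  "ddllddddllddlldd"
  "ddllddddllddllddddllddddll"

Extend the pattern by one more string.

This is a Fibonacci-style word recurrence s(k) = s(k−1)·s(k−2): e.g. dd·ll = ddll.
So term 8 is ddllddddllddllddddllddddll·ddllddddllddlldd.

ddllddddllddllddddllddddllddllddddllddlldd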